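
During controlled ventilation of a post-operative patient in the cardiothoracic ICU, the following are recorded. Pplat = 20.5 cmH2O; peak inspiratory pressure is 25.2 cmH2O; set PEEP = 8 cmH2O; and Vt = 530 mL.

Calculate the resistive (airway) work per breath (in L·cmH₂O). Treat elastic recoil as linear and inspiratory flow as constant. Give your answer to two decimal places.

With constant inspiratory flow the resistive pressure is constant at PIP − Pplat = 25.2 − 20.5 = 4.7 cmH2O, so resistive work = 4.7 × 0.530 = 2.491 L·cmH2O.

2.49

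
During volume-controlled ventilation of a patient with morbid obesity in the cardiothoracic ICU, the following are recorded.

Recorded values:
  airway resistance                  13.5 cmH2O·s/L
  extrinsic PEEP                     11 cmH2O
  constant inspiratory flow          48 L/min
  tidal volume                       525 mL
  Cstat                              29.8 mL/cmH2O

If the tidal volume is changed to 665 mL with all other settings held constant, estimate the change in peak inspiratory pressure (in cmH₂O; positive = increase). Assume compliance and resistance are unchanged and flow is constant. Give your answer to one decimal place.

PIP = Vt/C + R·V̇ + PEEP (constant-flow equation of motion).
Only the elastic term changes: ΔPIP = ΔVt / C = (665 − 525) / 29.8 = 4.698 cmH2O.

4.7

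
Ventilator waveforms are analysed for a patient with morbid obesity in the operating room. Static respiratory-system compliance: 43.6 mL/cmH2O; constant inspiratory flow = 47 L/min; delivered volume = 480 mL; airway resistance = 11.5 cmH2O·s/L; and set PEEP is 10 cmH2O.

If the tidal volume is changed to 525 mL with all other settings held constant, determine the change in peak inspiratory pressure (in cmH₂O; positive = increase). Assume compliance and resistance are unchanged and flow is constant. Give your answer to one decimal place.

PIP = Vt/C + R·V̇ + PEEP (constant-flow equation of motion).
Only the elastic term changes: ΔPIP = ΔVt / C = (525 − 480) / 43.6 = 1.032 cmH2O.

1.0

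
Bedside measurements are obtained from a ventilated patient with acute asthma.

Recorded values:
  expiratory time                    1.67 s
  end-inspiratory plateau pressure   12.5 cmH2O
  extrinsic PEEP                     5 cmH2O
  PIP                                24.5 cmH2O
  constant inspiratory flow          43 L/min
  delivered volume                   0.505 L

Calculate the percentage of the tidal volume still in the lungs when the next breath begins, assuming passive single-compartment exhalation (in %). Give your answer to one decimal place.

Flow: 43 L/min ÷ 60 = 0.7167 L/s.
R = (PIP − Pplat)/V̇ = (24.5 − 12.5) / 0.7167 = 12.0/0.7167 = 16.743 cmH2O·s/L.
C = Vt/(Pplat − PEEP) = 505.0 / (12.5 − 5) = 505.0/7.5 = 67.333 mL/cmH2O.
τ = R × C = 16.743 × 0.06733 L/cmH2O = 1.127 s.
Fraction remaining at end-expiration = e^(−Te/τ) = e^(−1.67/1.127) = 0.2272 → 22.72%.

22.7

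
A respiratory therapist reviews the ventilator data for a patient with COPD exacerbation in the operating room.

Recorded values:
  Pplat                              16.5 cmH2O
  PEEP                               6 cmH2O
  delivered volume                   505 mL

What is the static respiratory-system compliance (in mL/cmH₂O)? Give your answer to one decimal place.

Cstat = Vt / (Pplat − PEEP) = 505 / (16.5 − 6) = 505 / 10.5 = 48.095 mL/cmH2O.

48.1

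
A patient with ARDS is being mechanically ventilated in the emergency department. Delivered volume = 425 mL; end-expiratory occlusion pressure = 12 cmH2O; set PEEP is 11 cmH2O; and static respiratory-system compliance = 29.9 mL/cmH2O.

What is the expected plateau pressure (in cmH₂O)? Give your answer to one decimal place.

26.2

End-expiratory occlusion gives total PEEP = 12 cmH2O (intrinsic PEEP = 12 − 11 = 1). Use total PEEP for the elastic gradient.
Pplat = PEEPtotal + Vt / Cstat = 12 + 425 / 29.9 = 12 + 14.214 = 26.214 cmH2O.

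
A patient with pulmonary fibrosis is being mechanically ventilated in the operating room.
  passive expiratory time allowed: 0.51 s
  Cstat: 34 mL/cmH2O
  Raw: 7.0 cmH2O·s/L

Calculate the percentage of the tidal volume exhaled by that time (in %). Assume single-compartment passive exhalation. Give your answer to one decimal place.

88.3

τ = R × C = 7.0 × 34 mL/cmH2O = 7.0 × 0.034 L/cmH2O = 0.238 s.
Passive exhalation: V(t)/V₀ = e^(−t/τ) = e^(−0.51/0.238) = 0.1173.
Fraction exhaled = 1 − 0.1173 = 0.8827 → 88.27%.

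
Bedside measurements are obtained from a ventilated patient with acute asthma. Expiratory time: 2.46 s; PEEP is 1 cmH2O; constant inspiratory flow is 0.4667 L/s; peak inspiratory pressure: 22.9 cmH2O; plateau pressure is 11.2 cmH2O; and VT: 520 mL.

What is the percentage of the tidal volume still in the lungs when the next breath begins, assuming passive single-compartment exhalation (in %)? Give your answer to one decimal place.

R = (PIP − Pplat)/V̇ = (22.9 − 11.2) / 0.4667 = 11.7/0.4667 = 25.07 cmH2O·s/L.
C = Vt/(Pplat − PEEP) = 520.0 / (11.2 − 1) = 520.0/10.2 = 50.98 mL/cmH2O.
τ = R × C = 25.07 × 0.05098 L/cmH2O = 1.278 s.
Fraction remaining at end-expiration = e^(−Te/τ) = e^(−2.46/1.278) = 0.1459 → 14.59%.

14.6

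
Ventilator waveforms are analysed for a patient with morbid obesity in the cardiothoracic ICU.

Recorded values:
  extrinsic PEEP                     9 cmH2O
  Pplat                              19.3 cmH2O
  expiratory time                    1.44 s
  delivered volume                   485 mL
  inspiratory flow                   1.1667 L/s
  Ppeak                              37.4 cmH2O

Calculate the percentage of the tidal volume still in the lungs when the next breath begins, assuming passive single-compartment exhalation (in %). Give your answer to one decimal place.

13.9

R = (PIP − Pplat)/V̇ = (37.4 − 19.3) / 1.1667 = 18.1/1.1667 = 15.514 cmH2O·s/L.
C = Vt/(Pplat − PEEP) = 485.0 / (19.3 − 9) = 485.0/10.3 = 47.087 mL/cmH2O.
τ = R × C = 15.514 × 0.04709 L/cmH2O = 0.7306 s.
Fraction remaining at end-expiration = e^(−Te/τ) = e^(−1.44/0.7306) = 0.1393 → 13.93%.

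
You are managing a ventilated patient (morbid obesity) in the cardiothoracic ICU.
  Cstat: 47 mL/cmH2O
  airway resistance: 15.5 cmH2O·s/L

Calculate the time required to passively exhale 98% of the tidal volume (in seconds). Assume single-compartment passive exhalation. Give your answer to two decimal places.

2.85

τ = R × C = 15.5 × 47 mL/cmH2O = 15.5 × 0.047 L/cmH2O = 0.7285 s.
Exhaled fraction f = 1 − e^(−t/τ) → t = −τ·ln(1 − f) = −0.7285·ln(0.02) = 2.85 s.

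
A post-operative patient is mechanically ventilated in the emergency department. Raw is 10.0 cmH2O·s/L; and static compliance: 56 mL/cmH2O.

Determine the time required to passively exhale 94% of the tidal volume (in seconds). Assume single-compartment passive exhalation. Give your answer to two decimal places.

τ = R × C = 10.0 × 56 mL/cmH2O = 10.0 × 0.056 L/cmH2O = 0.56 s.
Exhaled fraction f = 1 − e^(−t/τ) → t = −τ·ln(1 − f) = −0.56·ln(0.06) = 1.576 s.

1.58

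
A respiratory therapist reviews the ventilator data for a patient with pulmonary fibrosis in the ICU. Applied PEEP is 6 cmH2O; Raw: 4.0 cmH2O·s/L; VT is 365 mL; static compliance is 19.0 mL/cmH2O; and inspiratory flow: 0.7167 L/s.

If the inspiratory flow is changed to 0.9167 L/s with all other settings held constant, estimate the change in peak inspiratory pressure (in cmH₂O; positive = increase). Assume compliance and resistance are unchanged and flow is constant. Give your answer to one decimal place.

PIP = Vt/C + R·V̇ + PEEP (constant-flow equation of motion).
Only the resistive term changes: ΔPIP = R × ΔV̇ = 4.0 × (0.9167 − 0.7167) = 4.0 × 0.2 = 0.8 cmH2O.

0.8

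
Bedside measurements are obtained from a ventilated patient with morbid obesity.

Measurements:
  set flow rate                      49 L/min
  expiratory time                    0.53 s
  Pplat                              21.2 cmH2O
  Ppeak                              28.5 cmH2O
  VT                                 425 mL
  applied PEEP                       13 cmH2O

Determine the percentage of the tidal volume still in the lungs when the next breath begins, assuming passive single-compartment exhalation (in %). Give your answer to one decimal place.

Flow: 49 L/min ÷ 60 = 0.8167 L/s.
R = (PIP − Pplat)/V̇ = (28.5 − 21.2) / 0.8167 = 7.3/0.8167 = 8.938 cmH2O·s/L.
C = Vt/(Pplat − PEEP) = 425.0 / (21.2 − 13) = 425.0/8.2 = 51.829 mL/cmH2O.
τ = R × C = 8.938 × 0.05183 L/cmH2O = 0.4633 s.
Fraction remaining at end-expiration = e^(−Te/τ) = e^(−0.53/0.4633) = 0.3186 → 31.86%.

31.9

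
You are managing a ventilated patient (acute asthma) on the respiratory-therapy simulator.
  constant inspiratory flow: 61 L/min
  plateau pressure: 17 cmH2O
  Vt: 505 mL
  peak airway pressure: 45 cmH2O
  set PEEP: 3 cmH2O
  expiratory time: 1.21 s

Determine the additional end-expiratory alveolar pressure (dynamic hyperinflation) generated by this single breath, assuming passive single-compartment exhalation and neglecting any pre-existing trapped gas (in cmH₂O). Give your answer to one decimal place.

4.1

Flow: 61 L/min ÷ 60 = 1.0167 L/s.
R = (PIP − Pplat)/V̇ = (45 − 17) / 1.0167 = 28.0/1.0167 = 27.54 cmH2O·s/L.
C = Vt/(Pplat − PEEP) = 505.0 / (17 − 3) = 505.0/14.0 = 36.071 mL/cmH2O.
τ = R × C = 27.54 × 0.03607 L/cmH2O = 0.9934 s.
Fraction remaining = e^(−Te/τ) = e^(−1.21/0.9934) = 0.2958; trapped volume = 505.0 × 0.2958 = 149.38 mL.
Additional alveolar pressure from trapping ≈ V_trapped / C = 149.38 / 36.071 = 4.141 cmH2O.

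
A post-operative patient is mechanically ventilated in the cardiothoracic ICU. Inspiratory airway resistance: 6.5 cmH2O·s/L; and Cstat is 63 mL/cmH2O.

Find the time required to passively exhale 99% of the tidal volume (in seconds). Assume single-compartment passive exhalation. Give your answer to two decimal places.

1.89

τ = R × C = 6.5 × 63 mL/cmH2O = 6.5 × 0.063 L/cmH2O = 0.4095 s.
Exhaled fraction f = 1 − e^(−t/τ) → t = −τ·ln(1 − f) = −0.4095·ln(0.01) = 1.886 s.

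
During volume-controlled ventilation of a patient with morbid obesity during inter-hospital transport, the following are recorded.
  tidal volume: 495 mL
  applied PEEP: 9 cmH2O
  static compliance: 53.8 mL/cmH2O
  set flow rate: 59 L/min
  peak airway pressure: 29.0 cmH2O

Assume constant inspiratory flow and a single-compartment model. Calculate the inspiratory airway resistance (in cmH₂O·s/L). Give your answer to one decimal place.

11.0

Flow: 59 L/min ÷ 60 = 0.9833 L/s.
Equation of motion (constant flow): PIP = Vt/C + R·V̇ + PEEP.
R·V̇ = PIP − Vt/C − PEEP = 29.0 − 495/53.8 − 9 = 29.0 − 9.201 − 9 = 10.799 cmH2O.
R = 10.799 / 0.9833 = 10.982 cmH2O·s/L.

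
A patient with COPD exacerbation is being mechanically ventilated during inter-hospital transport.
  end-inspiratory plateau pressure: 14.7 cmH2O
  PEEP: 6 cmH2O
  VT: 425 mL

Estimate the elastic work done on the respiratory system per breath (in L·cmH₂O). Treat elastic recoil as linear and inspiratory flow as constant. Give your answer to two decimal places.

1.85

Elastic work ≈ ½ × (Pplat − PEEP) × Vt = 0.5 × (14.7 − 6) × 0.425 L = 0.5 × 8.7 × 0.425 = 1.849 L·cmH2O.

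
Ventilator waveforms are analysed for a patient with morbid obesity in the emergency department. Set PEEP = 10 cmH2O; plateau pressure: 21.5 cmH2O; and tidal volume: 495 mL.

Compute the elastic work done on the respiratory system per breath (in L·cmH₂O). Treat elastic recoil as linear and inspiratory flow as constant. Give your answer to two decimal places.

Elastic work ≈ ½ × (Pplat − PEEP) × Vt = 0.5 × (21.5 − 10) × 0.495 L = 0.5 × 11.5 × 0.495 = 2.846 L·cmH2O.

2.85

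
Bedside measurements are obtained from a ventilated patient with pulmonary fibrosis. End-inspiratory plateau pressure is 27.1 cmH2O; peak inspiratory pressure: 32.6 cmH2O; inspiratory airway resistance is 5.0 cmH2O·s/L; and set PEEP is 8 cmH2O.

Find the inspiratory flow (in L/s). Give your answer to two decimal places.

flow = (PIP − Pplat) / Raw = 5.5 / 5.0 = 1.1 L/s.

1.10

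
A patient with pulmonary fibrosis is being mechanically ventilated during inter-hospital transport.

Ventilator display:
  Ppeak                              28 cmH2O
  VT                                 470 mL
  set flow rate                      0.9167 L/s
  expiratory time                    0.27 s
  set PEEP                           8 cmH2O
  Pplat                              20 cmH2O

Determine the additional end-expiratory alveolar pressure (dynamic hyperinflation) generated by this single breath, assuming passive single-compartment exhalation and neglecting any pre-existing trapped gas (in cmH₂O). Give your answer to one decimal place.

R = (PIP − Pplat)/V̇ = (28 − 20) / 0.9167 = 8.0/0.9167 = 8.727 cmH2O·s/L.
C = Vt/(Pplat − PEEP) = 470.0 / (20 − 8) = 470.0/12.0 = 39.167 mL/cmH2O.
τ = R × C = 8.727 × 0.03917 L/cmH2O = 0.3418 s.
Fraction remaining = e^(−Te/τ) = e^(−0.27/0.3418) = 0.4539; trapped volume = 470.0 × 0.4539 = 213.33 mL.
Additional alveolar pressure from trapping ≈ V_trapped / C = 213.33 / 39.167 = 5.447 cmH2O.

5.4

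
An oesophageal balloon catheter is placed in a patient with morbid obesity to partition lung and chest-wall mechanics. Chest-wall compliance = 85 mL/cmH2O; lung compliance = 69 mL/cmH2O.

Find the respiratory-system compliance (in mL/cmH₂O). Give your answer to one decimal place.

38.1

Lung and chest wall are elastances in series: 1/Crs = 1/CL + 1/Ccw.
1/Crs = 1/69 + 1/85 = 0.02626.
Crs = 38.081 mL/cmH2O.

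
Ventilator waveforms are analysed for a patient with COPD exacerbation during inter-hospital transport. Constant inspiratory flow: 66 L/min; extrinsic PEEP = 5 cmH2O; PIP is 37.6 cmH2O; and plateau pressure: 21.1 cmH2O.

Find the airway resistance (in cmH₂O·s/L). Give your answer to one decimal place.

Flow: 66 L/min ÷ 60 = 1.1 L/s.
Raw = (PIP − Pplat) / flow = (37.6 − 21.1) / 1.1 = 16.5 / 1.1 = 15.0 cmH2O·s/L.

15.0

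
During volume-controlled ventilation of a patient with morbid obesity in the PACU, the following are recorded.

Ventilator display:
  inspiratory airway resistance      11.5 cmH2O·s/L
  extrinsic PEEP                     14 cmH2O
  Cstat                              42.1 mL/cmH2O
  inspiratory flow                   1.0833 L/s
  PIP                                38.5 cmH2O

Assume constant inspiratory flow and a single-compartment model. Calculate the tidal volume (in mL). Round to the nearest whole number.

507

Equation of motion (constant flow): PIP = Vt/C + R·V̇ + PEEP.
Vt/C = PIP − R·V̇ − PEEP = 38.5 − 12.458 − 14 = 12.042 cmH2O.
Vt = C × 12.042 = 42.1 × 12.042 = 506.97 mL.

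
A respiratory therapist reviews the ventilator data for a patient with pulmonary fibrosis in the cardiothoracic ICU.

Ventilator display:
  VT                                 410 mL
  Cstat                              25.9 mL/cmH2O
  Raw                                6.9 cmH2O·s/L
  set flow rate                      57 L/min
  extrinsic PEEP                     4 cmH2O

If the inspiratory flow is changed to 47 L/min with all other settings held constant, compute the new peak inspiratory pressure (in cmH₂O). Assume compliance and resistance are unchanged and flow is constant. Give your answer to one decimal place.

25.2

Flow: 57 L/min ÷ 60 = 0.95 L/s.
New flow: 47 L/min ÷ 60 = 0.7833 L/s.
PIP = Vt/C + R·V̇ + PEEP (constant-flow equation of motion).
Only the resistive term changes: ΔPIP = R × ΔV̇ = 6.9 × (0.7833 − 0.95) = 6.9 × -0.1667 = -1.15 cmH2O.
Original PIP = 410/25.9 + 6.9×0.95 + 4 = 26.385 cmH2O; new PIP = 26.385 + (-1.15) = 25.235 cmH2O.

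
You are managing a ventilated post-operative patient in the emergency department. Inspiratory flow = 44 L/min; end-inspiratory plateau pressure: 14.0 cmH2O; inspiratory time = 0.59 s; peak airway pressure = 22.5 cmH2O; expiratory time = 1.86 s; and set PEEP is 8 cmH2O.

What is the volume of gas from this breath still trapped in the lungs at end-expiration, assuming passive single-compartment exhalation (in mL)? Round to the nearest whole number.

Flow: 44 L/min ÷ 60 = 0.7333 L/s.
Vt = flow × Ti = 0.7333 L/s × 0.59 s × 1000 mL/L = 432.65 mL.
R = (PIP − Pplat)/V̇ = (22.5 − 14.0) / 0.7333 = 8.5/0.7333 = 11.591 cmH2O·s/L.
C = Vt/(Pplat − PEEP) = 432.65 / (14.0 − 8) = 432.65/6.0 = 72.108 mL/cmH2O.
τ = R × C = 11.591 × 0.07211 L/cmH2O = 0.8358 s.
Fraction remaining = e^(−Te/τ) = e^(−1.86/0.8358) = 0.108.
Trapped volume = 432.65 × 0.108 = 46.726 mL.

47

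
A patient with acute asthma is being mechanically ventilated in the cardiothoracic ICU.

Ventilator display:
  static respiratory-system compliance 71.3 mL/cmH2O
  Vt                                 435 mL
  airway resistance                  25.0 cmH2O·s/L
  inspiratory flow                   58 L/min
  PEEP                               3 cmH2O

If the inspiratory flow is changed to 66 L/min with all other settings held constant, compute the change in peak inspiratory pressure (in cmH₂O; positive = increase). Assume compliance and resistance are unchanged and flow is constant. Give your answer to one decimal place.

3.3

Flow: 58 L/min ÷ 60 = 0.9667 L/s.
New flow: 66 L/min ÷ 60 = 1.1 L/s.
PIP = Vt/C + R·V̇ + PEEP (constant-flow equation of motion).
Only the resistive term changes: ΔPIP = R × ΔV̇ = 25.0 × (1.1 − 0.9667) = 25.0 × 0.1333 = 3.333 cmH2O.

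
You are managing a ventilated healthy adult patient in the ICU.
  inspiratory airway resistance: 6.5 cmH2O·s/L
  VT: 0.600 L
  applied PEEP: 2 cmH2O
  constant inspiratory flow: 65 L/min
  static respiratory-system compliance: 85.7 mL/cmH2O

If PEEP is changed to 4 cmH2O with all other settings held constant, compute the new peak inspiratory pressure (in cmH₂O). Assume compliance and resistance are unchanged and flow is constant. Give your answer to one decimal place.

Flow: 65 L/min ÷ 60 = 1.0833 L/s.
PIP = Vt/C + R·V̇ + PEEP (constant-flow equation of motion).
Only the baseline term changes: ΔPIP = ΔPEEP = 4 − 2 = 2.0 cmH2O.
Original PIP = 600/85.7 + 6.5×1.0833 + 2 = 16.043 cmH2O; new PIP = 16.043 + (2.0) = 18.043 cmH2O.

18.0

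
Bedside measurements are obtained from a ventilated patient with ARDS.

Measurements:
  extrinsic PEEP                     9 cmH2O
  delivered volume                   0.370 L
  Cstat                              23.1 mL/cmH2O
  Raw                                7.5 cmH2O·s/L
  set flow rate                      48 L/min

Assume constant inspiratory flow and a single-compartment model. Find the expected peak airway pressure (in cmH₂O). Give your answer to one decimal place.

Flow: 48 L/min ÷ 60 = 0.8 L/s.
Equation of motion (constant flow): PIP = Vt/C + R·V̇ + PEEP.
PIP = 370/23.1 + 7.5×0.8 + 9 = 16.017 + 6.0 + 9 = 31.017 cmH2O.

31.0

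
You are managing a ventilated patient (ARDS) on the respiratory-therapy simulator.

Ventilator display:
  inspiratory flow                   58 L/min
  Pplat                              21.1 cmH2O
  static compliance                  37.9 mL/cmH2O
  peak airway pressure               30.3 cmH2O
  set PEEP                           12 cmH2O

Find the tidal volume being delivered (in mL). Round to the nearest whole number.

Vt = Cstat × (Pplat − PEEP) = 37.9 × (21.1 − 12) = 37.9 × 9.1 = 344.89 mL.

345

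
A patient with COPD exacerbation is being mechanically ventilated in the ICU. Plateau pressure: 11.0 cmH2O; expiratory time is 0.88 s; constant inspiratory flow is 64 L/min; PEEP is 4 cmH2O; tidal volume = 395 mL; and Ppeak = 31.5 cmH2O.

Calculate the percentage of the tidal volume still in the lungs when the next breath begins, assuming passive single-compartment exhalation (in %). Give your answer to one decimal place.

44.4

Flow: 64 L/min ÷ 60 = 1.0667 L/s.
R = (PIP − Pplat)/V̇ = (31.5 − 11.0) / 1.0667 = 20.5/1.0667 = 19.218 cmH2O·s/L.
C = Vt/(Pplat − PEEP) = 395.0 / (11.0 − 4) = 395.0/7.0 = 56.429 mL/cmH2O.
τ = R × C = 19.218 × 0.05643 L/cmH2O = 1.084 s.
Fraction remaining at end-expiration = e^(−Te/τ) = e^(−0.88/1.084) = 0.4441 → 44.41%.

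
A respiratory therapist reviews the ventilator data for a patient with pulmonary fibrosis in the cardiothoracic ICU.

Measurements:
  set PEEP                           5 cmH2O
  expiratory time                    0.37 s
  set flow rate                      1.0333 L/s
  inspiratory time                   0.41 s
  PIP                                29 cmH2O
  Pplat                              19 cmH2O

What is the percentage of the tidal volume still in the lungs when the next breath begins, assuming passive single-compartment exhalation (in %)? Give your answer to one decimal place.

28.3

Vt = flow × Ti = 1.0333 L/s × 0.41 s × 1000 mL/L = 423.65 mL.
R = (PIP − Pplat)/V̇ = (29 − 19) / 1.0333 = 10.0/1.0333 = 9.678 cmH2O·s/L.
C = Vt/(Pplat − PEEP) = 423.65 / (19 − 5) = 423.65/14.0 = 30.261 mL/cmH2O.
τ = R × C = 9.678 × 0.03026 L/cmH2O = 0.2929 s.
Fraction remaining at end-expiration = e^(−Te/τ) = e^(−0.37/0.2929) = 0.2827 → 28.27%.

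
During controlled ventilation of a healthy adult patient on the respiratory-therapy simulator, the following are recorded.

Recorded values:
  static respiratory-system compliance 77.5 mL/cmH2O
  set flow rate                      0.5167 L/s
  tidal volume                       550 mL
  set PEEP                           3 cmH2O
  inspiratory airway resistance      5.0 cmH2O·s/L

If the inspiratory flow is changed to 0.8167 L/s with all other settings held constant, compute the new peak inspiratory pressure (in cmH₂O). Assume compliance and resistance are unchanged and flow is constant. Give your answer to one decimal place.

14.2

PIP = Vt/C + R·V̇ + PEEP (constant-flow equation of motion).
Only the resistive term changes: ΔPIP = R × ΔV̇ = 5.0 × (0.8167 − 0.5167) = 5.0 × 0.3 = 1.5 cmH2O.
Original PIP = 550/77.5 + 5.0×0.5167 + 3 = 12.68 cmH2O; new PIP = 12.68 + (1.5) = 14.18 cmH2O.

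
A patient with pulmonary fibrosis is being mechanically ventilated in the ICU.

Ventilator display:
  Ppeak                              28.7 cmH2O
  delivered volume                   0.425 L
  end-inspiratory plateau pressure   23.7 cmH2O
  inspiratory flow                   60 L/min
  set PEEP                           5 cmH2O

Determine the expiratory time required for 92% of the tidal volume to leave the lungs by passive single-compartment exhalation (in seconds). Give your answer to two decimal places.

Flow: 60 L/min ÷ 60 = 1 L/s.
R = (PIP − Pplat)/V̇ = (28.7 − 23.7) / 1 = 5.0/1 = 5.0 cmH2O·s/L.
C = Vt/(Pplat − PEEP) = 425.0 / (23.7 − 5) = 425.0/18.7 = 22.727 mL/cmH2O.
τ = R × C = 5.0 × 0.02273 L/cmH2O = 0.1137 s.
t = −τ·ln(1 − 0.92) = −0.1137·ln(0.08) = 0.2872 s.

0.29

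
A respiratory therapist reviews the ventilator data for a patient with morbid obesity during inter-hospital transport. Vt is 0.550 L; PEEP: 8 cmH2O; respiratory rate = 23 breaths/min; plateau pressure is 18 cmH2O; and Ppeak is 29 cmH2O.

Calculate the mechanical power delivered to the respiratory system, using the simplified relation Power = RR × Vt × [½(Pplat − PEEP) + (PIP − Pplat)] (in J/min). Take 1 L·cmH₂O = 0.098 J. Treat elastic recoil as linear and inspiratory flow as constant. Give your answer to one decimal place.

19.8

Per-breath work = Vt × [½(Pplat−PEEP) + (PIP−Pplat)] = 0.550 × [0.5×10.0 + 11.0] = 0.550 × 16.0 = 8.8 L·cmH2O.
Power = 23 × 8.8 = 202.4 L·cmH2O/min.
× 0.098 J/(L·cmH2O) → 19.835 J/min.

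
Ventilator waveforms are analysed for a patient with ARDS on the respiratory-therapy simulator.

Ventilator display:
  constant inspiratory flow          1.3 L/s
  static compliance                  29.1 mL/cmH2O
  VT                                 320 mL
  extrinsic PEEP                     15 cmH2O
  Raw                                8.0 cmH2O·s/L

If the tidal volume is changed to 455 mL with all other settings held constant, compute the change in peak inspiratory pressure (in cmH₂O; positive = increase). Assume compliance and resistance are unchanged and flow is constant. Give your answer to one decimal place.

4.6

PIP = Vt/C + R·V̇ + PEEP (constant-flow equation of motion).
Only the elastic term changes: ΔPIP = ΔVt / C = (455 − 320) / 29.1 = 4.639 cmH2O.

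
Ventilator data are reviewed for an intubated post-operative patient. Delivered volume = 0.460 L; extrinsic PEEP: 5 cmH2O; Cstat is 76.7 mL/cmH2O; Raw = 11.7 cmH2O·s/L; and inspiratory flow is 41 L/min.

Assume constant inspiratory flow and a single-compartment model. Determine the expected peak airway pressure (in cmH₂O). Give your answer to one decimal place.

19.0

Flow: 41 L/min ÷ 60 = 0.6833 L/s.
Equation of motion (constant flow): PIP = Vt/C + R·V̇ + PEEP.
PIP = 460/76.7 + 11.7×0.6833 + 5 = 5.997 + 7.995 + 5 = 18.992 cmH2O.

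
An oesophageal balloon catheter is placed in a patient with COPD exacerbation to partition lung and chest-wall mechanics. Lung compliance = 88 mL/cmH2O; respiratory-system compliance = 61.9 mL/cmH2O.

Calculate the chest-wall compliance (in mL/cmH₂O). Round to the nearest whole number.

209

1/Ccw = 1/Crs − 1/CL.
1/Ccw = 1/61.9 − 1/88 = 0.004791.
Ccw = 208.72 mL/cmH2O.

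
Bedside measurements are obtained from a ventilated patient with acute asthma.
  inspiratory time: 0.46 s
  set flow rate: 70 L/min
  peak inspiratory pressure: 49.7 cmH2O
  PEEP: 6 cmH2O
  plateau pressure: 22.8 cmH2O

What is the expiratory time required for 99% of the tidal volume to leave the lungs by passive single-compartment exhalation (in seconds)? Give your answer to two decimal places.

Flow: 70 L/min ÷ 60 = 1.1667 L/s.
Vt = flow × Ti = 1.1667 L/s × 0.46 s × 1000 mL/L = 536.68 mL.
R = (PIP − Pplat)/V̇ = (49.7 − 22.8) / 1.1667 = 26.9/1.1667 = 23.056 cmH2O·s/L.
C = Vt/(Pplat − PEEP) = 536.68 / (22.8 − 6) = 536.68/16.8 = 31.945 mL/cmH2O.
τ = R × C = 23.056 × 0.03195 L/cmH2O = 0.7366 s.
t = −τ·ln(1 − 0.99) = −0.7366·ln(0.01) = 3.392 s.

3.39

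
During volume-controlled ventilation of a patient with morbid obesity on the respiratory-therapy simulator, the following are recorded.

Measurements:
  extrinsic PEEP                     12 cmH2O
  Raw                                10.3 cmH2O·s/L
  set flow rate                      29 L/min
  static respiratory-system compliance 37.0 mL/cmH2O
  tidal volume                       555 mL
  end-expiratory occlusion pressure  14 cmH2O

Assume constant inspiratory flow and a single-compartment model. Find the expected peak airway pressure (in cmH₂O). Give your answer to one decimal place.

34.0

Flow: 29 L/min ÷ 60 = 0.4833 L/s.
Total PEEP = 14 cmH2O (set 12 + intrinsic 2); this is the baseline alveolar pressure.
Equation of motion (constant flow): PIP = Vt/C + R·V̇ + PEEP.
PIP = 555/37.0 + 10.3×0.4833 + 14 = 15.0 + 4.978 + 14 = 33.978 cmH2O.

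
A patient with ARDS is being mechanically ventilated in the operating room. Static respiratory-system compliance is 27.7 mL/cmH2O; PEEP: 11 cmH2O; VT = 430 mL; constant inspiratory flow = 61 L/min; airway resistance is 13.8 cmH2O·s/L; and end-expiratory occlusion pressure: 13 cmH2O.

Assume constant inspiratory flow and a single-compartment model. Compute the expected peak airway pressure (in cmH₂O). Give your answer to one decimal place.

42.6

Flow: 61 L/min ÷ 60 = 1.0167 L/s.
Total PEEP = 13 cmH2O (set 11 + intrinsic 2); this is the baseline alveolar pressure.
Equation of motion (constant flow): PIP = Vt/C + R·V̇ + PEEP.
PIP = 430/27.7 + 13.8×1.0167 + 13 = 15.523 + 14.03 + 13 = 42.553 cmH2O.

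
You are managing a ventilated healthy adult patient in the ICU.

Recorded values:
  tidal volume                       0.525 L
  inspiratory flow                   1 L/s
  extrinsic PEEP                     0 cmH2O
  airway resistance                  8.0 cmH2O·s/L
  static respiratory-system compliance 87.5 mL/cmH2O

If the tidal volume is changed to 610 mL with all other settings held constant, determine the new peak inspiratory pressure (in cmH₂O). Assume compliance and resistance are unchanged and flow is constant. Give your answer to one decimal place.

15.0

PIP = Vt/C + R·V̇ + PEEP (constant-flow equation of motion).
Only the elastic term changes: ΔPIP = ΔVt / C = (610 − 525) / 87.5 = 0.9714 cmH2O.
Original PIP = 525/87.5 + 8.0×1 + 0 = 14.0 cmH2O; new PIP = 14.0 + (0.9714) = 14.971 cmH2O.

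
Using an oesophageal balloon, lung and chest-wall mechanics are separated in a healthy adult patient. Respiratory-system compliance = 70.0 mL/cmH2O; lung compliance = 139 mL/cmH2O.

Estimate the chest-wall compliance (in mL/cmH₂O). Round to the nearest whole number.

1/Ccw = 1/Crs − 1/CL.
1/Ccw = 1/70.0 − 1/139 = 0.007091.
Ccw = 141.02 mL/cmH2O.

141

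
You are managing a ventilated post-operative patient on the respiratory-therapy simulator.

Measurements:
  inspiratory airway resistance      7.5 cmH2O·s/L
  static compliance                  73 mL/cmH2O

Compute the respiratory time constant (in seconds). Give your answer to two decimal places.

0.55

τ = R × C = 7.5 × 73 mL/cmH2O = 7.5 × 0.073 L/cmH2O = 0.5475 s.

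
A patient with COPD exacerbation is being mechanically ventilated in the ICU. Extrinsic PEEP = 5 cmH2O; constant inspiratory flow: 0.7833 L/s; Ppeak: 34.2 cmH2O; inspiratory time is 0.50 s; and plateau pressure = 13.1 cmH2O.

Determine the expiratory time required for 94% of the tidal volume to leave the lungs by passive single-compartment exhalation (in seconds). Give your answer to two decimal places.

Vt = flow × Ti = 0.7833 L/s × 0.50 s × 1000 mL/L = 391.65 mL.
R = (PIP − Pplat)/V̇ = (34.2 − 13.1) / 0.7833 = 21.1/0.7833 = 26.937 cmH2O·s/L.
C = Vt/(Pplat − PEEP) = 391.65 / (13.1 − 5) = 391.65/8.1 = 48.352 mL/cmH2O.
τ = R × C = 26.937 × 0.04835 L/cmH2O = 1.302 s.
t = −τ·ln(1 − 0.94) = −1.302·ln(0.06) = 3.663 s.

3.66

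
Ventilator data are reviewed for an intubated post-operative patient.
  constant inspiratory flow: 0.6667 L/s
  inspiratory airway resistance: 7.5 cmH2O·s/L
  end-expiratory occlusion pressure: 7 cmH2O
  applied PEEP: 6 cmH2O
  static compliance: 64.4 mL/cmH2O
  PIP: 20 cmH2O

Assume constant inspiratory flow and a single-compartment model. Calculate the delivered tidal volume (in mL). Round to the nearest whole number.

515

Total PEEP = 7 cmH2O (set 6 + intrinsic 1); this is the baseline alveolar pressure.
Equation of motion (constant flow): PIP = Vt/C + R·V̇ + PEEP.
Vt/C = PIP − R·V̇ − PEEP = 20 − 5.0 − 7 = 8.0 cmH2O.
Vt = C × 8.0 = 64.4 × 8.0 = 515.2 mL.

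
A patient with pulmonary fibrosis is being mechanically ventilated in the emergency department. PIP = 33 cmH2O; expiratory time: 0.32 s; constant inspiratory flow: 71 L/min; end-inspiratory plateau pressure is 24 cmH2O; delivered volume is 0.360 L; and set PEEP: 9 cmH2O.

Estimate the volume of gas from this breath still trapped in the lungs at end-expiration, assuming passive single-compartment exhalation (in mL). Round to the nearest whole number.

62

Flow: 71 L/min ÷ 60 = 1.1833 L/s.
R = (PIP − Pplat)/V̇ = (33 − 24) / 1.1833 = 9.0/1.1833 = 7.606 cmH2O·s/L.
C = Vt/(Pplat − PEEP) = 360.0 / (24 − 9) = 360.0/15.0 = 24.0 mL/cmH2O.
τ = R × C = 7.606 × 0.024 L/cmH2O = 0.1825 s.
Fraction remaining = e^(−Te/τ) = e^(−0.32/0.1825) = 0.1732.
Trapped volume = 360.0 × 0.1732 = 62.352 mL.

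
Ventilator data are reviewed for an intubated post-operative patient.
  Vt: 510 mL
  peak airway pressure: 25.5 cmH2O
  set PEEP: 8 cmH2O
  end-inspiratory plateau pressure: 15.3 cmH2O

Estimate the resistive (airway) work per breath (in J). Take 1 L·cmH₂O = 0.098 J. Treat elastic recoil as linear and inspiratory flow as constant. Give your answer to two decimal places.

0.51

With constant inspiratory flow the resistive pressure is constant at PIP − Pplat = 25.5 − 15.3 = 10.2 cmH2O, so resistive work = 10.2 × 0.510 = 5.202 L·cmH2O.
× 0.098 J/(L·cmH2O) → 0.5098 J.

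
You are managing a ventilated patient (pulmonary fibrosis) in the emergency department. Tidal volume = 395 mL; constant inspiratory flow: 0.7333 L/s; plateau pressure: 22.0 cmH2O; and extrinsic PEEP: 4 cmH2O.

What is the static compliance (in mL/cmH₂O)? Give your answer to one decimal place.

21.9

Cstat = Vt / (Pplat − PEEP) = 395 / (22.0 − 4) = 395 / 18.0 = 21.944 mL/cmH2O.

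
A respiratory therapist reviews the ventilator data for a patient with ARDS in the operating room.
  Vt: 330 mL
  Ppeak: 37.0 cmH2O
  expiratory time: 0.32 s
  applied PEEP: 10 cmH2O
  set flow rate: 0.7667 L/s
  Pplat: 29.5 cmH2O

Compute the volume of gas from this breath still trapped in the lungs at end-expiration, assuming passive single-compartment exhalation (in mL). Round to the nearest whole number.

48

R = (PIP − Pplat)/V̇ = (37.0 − 29.5) / 0.7667 = 7.5/0.7667 = 9.782 cmH2O·s/L.
C = Vt/(Pplat − PEEP) = 330.0 / (29.5 − 10) = 330.0/19.5 = 16.923 mL/cmH2O.
τ = R × C = 9.782 × 0.01692 L/cmH2O = 0.1655 s.
Fraction remaining = e^(−Te/τ) = e^(−0.32/0.1655) = 0.1446.
Trapped volume = 330.0 × 0.1446 = 47.718 mL.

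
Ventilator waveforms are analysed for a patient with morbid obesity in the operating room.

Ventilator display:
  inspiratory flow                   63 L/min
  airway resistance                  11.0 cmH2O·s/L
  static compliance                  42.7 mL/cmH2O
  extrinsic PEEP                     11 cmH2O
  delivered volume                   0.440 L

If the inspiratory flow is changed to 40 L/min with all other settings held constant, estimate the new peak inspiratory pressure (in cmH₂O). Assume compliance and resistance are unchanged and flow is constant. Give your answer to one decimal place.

Flow: 63 L/min ÷ 60 = 1.05 L/s.
New flow: 40 L/min ÷ 60 = 0.6667 L/s.
PIP = Vt/C + R·V̇ + PEEP (constant-flow equation of motion).
Only the resistive term changes: ΔPIP = R × ΔV̇ = 11.0 × (0.6667 − 1.05) = 11.0 × -0.3833 = -4.216 cmH2O.
Original PIP = 440/42.7 + 11.0×1.05 + 11 = 32.854 cmH2O; new PIP = 32.854 + (-4.216) = 28.638 cmH2O.

28.6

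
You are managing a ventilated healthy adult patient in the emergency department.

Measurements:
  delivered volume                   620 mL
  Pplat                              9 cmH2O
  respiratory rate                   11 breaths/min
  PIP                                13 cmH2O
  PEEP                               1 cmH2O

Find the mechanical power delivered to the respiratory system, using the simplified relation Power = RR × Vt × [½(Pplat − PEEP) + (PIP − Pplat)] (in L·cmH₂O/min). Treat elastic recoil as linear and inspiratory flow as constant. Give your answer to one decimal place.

Per-breath work = Vt × [½(Pplat−PEEP) + (PIP−Pplat)] = 0.620 × [0.5×8.0 + 4.0] = 0.620 × 8.0 = 4.96 L·cmH2O.
Power = 11 × 4.96 = 54.56 L·cmH2O/min.

54.6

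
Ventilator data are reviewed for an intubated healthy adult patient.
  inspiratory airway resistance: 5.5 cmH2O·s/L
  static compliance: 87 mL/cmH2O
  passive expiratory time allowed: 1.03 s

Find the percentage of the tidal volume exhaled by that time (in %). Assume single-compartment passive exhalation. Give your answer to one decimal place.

88.4

τ = R × C = 5.5 × 87 mL/cmH2O = 5.5 × 0.087 L/cmH2O = 0.4785 s.
Passive exhalation: V(t)/V₀ = e^(−t/τ) = e^(−1.03/0.4785) = 0.1162.
Fraction exhaled = 1 − 0.1162 = 0.8838 → 88.38%.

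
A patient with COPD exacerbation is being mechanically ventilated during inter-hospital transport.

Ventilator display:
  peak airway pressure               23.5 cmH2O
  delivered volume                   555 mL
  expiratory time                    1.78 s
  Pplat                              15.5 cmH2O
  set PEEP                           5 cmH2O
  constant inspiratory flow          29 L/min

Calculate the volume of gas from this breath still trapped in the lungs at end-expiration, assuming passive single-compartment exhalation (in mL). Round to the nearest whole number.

Flow: 29 L/min ÷ 60 = 0.4833 L/s.
R = (PIP − Pplat)/V̇ = (23.5 − 15.5) / 0.4833 = 8.0/0.4833 = 16.553 cmH2O·s/L.
C = Vt/(Pplat − PEEP) = 555.0 / (15.5 − 5) = 555.0/10.5 = 52.857 mL/cmH2O.
τ = R × C = 16.553 × 0.05286 L/cmH2O = 0.875 s.
Fraction remaining = e^(−Te/τ) = e^(−1.78/0.875) = 0.1308.
Trapped volume = 555.0 × 0.1308 = 72.594 mL.

73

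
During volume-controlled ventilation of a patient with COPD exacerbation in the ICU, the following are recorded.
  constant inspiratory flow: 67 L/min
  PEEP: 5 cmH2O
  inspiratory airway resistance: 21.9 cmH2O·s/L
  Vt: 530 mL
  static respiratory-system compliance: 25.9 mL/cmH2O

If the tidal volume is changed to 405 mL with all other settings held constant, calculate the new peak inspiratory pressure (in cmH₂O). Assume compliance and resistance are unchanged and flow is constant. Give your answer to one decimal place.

Flow: 67 L/min ÷ 60 = 1.1167 L/s.
PIP = Vt/C + R·V̇ + PEEP (constant-flow equation of motion).
Only the elastic term changes: ΔPIP = ΔVt / C = (405 − 530) / 25.9 = -4.826 cmH2O.
Original PIP = 530/25.9 + 21.9×1.1167 + 5 = 49.919 cmH2O; new PIP = 49.919 + (-4.826) = 45.093 cmH2O.

45.1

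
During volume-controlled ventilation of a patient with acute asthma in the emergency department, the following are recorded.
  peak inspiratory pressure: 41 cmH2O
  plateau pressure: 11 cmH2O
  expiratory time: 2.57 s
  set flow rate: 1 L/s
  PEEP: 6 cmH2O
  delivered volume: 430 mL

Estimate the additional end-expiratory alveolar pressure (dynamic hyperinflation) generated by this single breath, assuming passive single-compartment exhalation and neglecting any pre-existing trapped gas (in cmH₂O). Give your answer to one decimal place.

R = (PIP − Pplat)/V̇ = (41 − 11) / 1 = 30.0/1 = 30.0 cmH2O·s/L.
C = Vt/(Pplat − PEEP) = 430.0 / (11 − 6) = 430.0/5.0 = 86.0 mL/cmH2O.
τ = R × C = 30.0 × 0.086 L/cmH2O = 2.58 s.
Fraction remaining = e^(−Te/τ) = e^(−2.57/2.58) = 0.3693; trapped volume = 430.0 × 0.3693 = 158.8 mL.
Additional alveolar pressure from trapping ≈ V_trapped / C = 158.8 / 86.0 = 1.847 cmH2O.

1.8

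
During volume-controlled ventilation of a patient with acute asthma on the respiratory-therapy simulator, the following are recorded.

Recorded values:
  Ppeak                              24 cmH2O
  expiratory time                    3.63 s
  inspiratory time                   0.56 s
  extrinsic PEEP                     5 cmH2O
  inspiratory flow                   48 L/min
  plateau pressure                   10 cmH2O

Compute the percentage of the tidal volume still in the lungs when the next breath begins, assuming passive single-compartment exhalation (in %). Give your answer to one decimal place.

Flow: 48 L/min ÷ 60 = 0.8 L/s.
Vt = flow × Ti = 0.8 L/s × 0.56 s × 1000 mL/L = 448.0 mL.
R = (PIP − Pplat)/V̇ = (24 − 10) / 0.8 = 14.0/0.8 = 17.5 cmH2O·s/L.
C = Vt/(Pplat − PEEP) = 448.0 / (10 − 5) = 448.0/5.0 = 89.6 mL/cmH2O.
τ = R × C = 17.5 × 0.0896 L/cmH2O = 1.568 s.
Fraction remaining at end-expiration = e^(−Te/τ) = e^(−3.63/1.568) = 0.09876 → 9.876%.

9.9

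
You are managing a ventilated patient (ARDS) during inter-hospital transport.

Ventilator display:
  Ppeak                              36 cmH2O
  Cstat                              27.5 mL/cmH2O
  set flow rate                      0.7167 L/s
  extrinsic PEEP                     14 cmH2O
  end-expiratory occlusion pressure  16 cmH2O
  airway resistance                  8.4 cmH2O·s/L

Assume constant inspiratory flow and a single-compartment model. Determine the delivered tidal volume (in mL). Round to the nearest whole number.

Total PEEP = 16 cmH2O (set 14 + intrinsic 2); this is the baseline alveolar pressure.
Equation of motion (constant flow): PIP = Vt/C + R·V̇ + PEEP.
Vt/C = PIP − R·V̇ − PEEP = 36 − 6.02 − 16 = 13.98 cmH2O.
Vt = C × 13.98 = 27.5 × 13.98 = 384.45 mL.

384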